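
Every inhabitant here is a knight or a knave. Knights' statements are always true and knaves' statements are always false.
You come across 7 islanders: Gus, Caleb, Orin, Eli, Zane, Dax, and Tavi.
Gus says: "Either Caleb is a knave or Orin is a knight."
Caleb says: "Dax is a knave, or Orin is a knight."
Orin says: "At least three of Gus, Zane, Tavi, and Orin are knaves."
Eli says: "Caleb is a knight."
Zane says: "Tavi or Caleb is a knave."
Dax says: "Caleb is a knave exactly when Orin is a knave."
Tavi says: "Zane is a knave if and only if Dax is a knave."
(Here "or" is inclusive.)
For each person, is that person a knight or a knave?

As a knight, Gus's statement "either Caleb is a knave or Orin is a knight" should be True; it is.
Caleb is a knave, and the claim "Dax is a knave, or Orin is a knight" is indeed False.
Orin is a knave; "at least three of Gus, Zane, Tavi, and Orin are knaves" is False, as required.
Since Eli is a knave, "Caleb is a knight" needs to be False, which holds.
Zane (knight): "Tavi or Caleb is a knave" — True. ✓
Dax is a knight, so "Caleb is a knave exactly when Orin is a knave" must be True — and it is.
As a knight, Tavi's statement "Zane is a knave if and only if Dax is a knave" should be True; it is.

Gus is a knight, Caleb is a knave, Orin is a knave, Eli is a knave, Zane is a knight, Dax is a knight, and Tavi is a knight.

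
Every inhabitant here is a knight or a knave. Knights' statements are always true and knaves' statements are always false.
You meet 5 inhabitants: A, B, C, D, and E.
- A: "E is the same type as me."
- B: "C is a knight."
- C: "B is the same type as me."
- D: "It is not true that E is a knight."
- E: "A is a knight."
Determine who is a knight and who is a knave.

A is a knight, B is a knight, C is a knight, D is a knave, and E is a knight.

A is a knight, so "E is the same type as me" must be True — and it is.
B (knight): "C is a knight" — True. ✓
Since C is a knight, "B is the same type as me" needs to be True, which holds.
D (knave): "it is not true that E is a knight" — False. ✓
Since E is a knight, "A is a knight" needs to be True, which holds.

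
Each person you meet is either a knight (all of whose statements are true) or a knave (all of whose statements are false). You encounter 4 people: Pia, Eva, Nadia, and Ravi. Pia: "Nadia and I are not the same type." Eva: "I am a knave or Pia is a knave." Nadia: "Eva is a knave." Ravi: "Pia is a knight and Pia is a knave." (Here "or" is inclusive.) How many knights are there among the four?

1

The unique consistent assignment is Pia=knave, Eva=knight, Nadia=knave, Ravi=knave.
That has 1 knight.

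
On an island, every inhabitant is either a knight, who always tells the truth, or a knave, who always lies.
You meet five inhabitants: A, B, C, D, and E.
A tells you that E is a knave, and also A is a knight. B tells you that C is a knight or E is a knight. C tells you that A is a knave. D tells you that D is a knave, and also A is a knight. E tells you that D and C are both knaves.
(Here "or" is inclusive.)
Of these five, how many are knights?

2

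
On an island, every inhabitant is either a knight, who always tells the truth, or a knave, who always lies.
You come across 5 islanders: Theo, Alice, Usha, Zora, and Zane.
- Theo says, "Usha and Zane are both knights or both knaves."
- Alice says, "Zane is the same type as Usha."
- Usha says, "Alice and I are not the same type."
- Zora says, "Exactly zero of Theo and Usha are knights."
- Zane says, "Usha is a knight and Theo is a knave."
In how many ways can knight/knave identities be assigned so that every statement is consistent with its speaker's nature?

0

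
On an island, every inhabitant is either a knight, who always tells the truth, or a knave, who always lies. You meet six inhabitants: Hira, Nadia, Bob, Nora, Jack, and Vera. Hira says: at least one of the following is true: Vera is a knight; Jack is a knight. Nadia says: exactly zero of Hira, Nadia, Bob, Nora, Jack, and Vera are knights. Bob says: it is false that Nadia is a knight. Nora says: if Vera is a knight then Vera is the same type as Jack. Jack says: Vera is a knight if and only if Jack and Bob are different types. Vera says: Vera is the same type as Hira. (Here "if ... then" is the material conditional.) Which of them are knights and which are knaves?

Hira is a knight, Nadia is a knave, Bob is a knight, Nora is a knight, Jack is a knight, and Vera is a knave.

Hira is a knight, and the claim "at least one of the following is true: Vera is a knight; Jack is a knight" is indeed True.
Since Nadia is a knave, "exactly zero of Hira, Nadia, Bob, Nora, Jack, and Vera are knights" needs to be false, which holds.
Bob (knight): "it is false that Nadia is a knight" — True. ✓
Nora is a knight, so "if Vera is a knight then Vera is the same type as Jack" must be True — and it is.
Jack is a knight, and the claim "Vera is a knight if and only if Jack and Bob are different types" is indeed True.
Vera is a knave, and the claim "Vera is the same type as Hira" is indeed false.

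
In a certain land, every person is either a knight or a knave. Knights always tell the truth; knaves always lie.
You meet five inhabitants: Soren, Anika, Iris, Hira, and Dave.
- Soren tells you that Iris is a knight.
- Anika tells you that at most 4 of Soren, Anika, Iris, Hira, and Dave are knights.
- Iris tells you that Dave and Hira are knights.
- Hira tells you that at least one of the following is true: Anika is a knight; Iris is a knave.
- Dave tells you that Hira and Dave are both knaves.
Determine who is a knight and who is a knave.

Since Soren is a knave, "Iris is a knight" needs to be false, which holds.
Anika (knight): "at most 4 of Soren, Anika, Iris, Hira, and Dave are knights" — True. ✓
Iris is a knave, and the claim "Dave and Hira are knights" is indeed false.
Hira is a knight; "at least one of the following is true: Anika is a knight; Iris is a knave" is True, as required.
Dave (knave): "Hira and Dave are both knaves" — false. ✓

Knights: Anika and Hira. Knaves: Soren, Iris, and Dave.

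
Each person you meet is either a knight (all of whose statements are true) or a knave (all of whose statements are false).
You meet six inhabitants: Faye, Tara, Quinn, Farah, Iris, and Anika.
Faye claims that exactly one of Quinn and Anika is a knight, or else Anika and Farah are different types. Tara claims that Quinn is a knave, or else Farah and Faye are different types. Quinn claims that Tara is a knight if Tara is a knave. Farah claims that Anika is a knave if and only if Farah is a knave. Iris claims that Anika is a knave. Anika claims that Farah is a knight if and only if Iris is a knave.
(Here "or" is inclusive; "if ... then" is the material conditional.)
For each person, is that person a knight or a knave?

Faye is a knave, Tara is a knight, Quinn is a knight, Farah is a knight, Iris is a knave, and Anika is a knight.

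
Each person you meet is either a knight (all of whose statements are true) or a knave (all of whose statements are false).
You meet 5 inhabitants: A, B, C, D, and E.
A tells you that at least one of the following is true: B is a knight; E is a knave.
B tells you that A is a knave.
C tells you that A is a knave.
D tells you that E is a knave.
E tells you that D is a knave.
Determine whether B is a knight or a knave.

Consistent assignments: {A=knight, B=knave, C=knave, D=knight, E=knave}
In every consistent assignment, B is a knave.

B is a knave.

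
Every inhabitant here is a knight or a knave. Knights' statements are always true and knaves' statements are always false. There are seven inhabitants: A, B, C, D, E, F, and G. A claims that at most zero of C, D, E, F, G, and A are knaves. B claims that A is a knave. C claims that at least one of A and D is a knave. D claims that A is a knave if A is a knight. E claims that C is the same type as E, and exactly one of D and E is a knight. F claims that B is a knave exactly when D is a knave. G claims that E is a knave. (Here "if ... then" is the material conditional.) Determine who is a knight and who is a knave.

A is a knave, B is a knight, C is a knight, D is a knight, E is a knave, F is a knight, and G is a knight.

As a knave, A's statement "at most zero of C, D, E, F, G, and A are knaves" should be false; it is.
B is a knight; "A is a knave" is true, as required.
C is a knight, so "at least one of A and D is a knave" must be true — and it is.
D is a knight, so "A is a knave if A is a knight" must be true — and it is.
E is a knave, and the claim "C is the same type as E, and exactly one of D and E is a knight" is indeed false.
F is a knight, and the claim "B is a knave exactly when D is a knave" is indeed true.
As a knight, G's statement "E is a knave" should be true; it is.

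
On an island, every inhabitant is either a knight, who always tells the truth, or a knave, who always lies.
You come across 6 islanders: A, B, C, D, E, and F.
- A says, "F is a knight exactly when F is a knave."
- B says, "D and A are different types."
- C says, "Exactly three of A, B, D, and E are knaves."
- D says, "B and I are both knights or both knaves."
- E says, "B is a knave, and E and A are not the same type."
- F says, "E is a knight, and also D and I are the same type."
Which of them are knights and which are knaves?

A is a knave, B is a knight, C is a knave, D is a knight, E is a knave, and F is a knave.

A (knave): "F is a knight exactly when F is a knave" — false. ✓
As a knight, B's statement "D and A are different types" should be true; it is.
C is a knave, so "exactly three of A, B, D, and E are knaves" must be false — and it is.
As a knight, D's statement "B and I are both knights or both knaves" should be true; it is.
E is a knave; "B is a knave, and E and A are not the same type" is false, as required.
Since F is a knave, "E is a knight, and also D and I are the same type" needs to be false, which holds.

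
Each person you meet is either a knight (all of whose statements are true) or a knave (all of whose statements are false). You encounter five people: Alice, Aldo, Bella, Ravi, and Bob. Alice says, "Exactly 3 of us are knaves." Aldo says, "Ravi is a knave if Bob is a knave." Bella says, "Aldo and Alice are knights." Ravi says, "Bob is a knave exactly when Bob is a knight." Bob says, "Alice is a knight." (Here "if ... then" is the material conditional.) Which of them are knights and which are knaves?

Alice is a knave, so "exactly 3 of us are knaves" must be false — and it is.
Aldo is a knight, and the claim "Ravi is a knave if Bob is a knave" is indeed True.
Bella is a knave; "Aldo and Alice are knights" is false, as required.
Ravi (knave): "Bob is a knave exactly when Bob is a knight" — false. ✓
Bob (knave): "Alice is a knight" — false. ✓

Alice is a knave, Aldo is a knight, Bella is a knave, Ravi is a knave, and Bob is a knave.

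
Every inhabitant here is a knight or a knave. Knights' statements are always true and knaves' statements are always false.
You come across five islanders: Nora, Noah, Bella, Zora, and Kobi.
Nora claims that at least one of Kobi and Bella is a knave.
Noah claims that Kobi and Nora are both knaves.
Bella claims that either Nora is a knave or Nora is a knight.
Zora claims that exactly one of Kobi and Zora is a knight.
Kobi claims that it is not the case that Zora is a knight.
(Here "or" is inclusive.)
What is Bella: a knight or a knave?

Consistent assignments: {Nora=knight, Noah=knave, Bella=knight, Zora=knight, Kobi=knave}
In every consistent assignment, Bella is a knight.

Bella is a knight.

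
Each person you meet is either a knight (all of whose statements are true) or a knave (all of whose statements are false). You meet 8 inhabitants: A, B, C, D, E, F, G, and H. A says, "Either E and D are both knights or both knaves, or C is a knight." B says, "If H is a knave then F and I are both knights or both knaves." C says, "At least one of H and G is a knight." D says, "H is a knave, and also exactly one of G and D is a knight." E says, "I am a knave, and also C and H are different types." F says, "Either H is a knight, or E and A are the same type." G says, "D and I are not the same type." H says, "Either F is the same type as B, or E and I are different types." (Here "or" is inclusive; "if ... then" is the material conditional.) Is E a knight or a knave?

E is a knave.

Consistent assignments: {A=knight, B=knight, C=knight, D=knave, E=knave, F=knight, G=knight, H=knight}; {A=knight, B=knight, C=knight, D=knave, E=knave, F=knight, G=knave, H=knight}
In every consistent assignment, E is a knave.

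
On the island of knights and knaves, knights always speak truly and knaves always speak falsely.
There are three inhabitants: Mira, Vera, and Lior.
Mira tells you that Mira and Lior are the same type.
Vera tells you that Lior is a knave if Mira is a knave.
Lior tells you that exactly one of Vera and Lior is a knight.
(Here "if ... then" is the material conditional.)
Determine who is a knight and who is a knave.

Mira is a knave, Vera is a knave, and Lior is a knight.

Suppose Mira is a knight. Then Mira's statement "Mira and Lior are the same type" would have to be true. Checking the 4 ways to assign the others, none is consistent with every speaker.
(For instance, with Vera=knave, Lior=knight, Vera's claim "Lior is a knave if Mira is a knave" comes out true where it would need to be false.)
So Mira must be a knave, making "Mira and Lior are the same type" false. Taking Mira=knave, Vera=knave, Lior=knight, each remaining statement checks out:
  Vera (knave): "Lior is a knave if Mira is a knave" — false. ✓
  Lior (knight): "exactly one of Vera and Lior is a knight" — true. ✓
This is the unique consistent assignment.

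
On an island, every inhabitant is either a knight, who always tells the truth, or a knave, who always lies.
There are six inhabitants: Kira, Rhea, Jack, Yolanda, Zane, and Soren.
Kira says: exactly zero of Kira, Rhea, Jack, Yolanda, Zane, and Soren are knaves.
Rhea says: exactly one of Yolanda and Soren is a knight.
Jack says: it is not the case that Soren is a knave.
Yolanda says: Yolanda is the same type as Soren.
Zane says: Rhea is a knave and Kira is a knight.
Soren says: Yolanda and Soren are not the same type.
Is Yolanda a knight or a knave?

Yolanda is a knave.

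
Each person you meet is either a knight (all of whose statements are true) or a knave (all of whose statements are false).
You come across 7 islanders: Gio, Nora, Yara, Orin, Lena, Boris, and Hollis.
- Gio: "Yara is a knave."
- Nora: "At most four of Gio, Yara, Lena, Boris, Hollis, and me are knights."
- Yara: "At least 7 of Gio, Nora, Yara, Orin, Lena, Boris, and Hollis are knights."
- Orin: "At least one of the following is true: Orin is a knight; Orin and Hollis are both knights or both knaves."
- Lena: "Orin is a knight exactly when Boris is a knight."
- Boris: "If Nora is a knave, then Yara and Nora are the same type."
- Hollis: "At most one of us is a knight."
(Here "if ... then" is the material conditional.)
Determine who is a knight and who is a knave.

Gio is a knight, Nora is a knight, Yara is a knave, Orin is a knight, Lena is a knight, Boris is a knight, and Hollis is a knave.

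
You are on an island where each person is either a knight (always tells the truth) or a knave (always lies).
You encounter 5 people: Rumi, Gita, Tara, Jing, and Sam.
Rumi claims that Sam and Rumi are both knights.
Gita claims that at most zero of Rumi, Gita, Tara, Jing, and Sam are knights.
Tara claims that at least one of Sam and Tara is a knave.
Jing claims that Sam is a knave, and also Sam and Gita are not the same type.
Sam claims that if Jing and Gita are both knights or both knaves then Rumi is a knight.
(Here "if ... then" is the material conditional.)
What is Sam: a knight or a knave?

Sam is a knave.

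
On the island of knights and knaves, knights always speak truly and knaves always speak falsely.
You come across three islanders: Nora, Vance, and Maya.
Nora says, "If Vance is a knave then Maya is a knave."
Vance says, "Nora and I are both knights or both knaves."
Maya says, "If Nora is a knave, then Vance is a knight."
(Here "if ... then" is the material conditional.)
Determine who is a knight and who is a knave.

Nora is a knight; "if Vance is a knave then Maya is a knave" is True, as required.
Vance is a knight, so "Nora and I are both knights or both knaves" must be True — and it is.
Maya is a knight; "if Nora is a knave, then Vance is a knight" is True, as required.

Nora is a knight, Vance is a knight, and Maya is a knight.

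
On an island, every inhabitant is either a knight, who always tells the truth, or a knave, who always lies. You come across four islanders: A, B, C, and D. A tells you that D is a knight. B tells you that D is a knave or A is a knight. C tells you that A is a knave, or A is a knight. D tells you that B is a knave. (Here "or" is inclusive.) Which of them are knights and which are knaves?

Knights: B and C. Knaves: A and D.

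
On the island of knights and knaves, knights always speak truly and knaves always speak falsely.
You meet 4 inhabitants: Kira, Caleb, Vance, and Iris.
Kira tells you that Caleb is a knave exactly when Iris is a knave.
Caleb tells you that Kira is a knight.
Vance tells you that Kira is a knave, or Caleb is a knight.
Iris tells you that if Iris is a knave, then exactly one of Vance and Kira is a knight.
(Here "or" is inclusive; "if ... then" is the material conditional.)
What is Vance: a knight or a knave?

Vance is a knight.

Consistent assignments: {Kira=knight, Caleb=knight, Vance=knight, Iris=knight}; {Kira=knave, Caleb=knave, Vance=knight, Iris=knight}
In every consistent assignment, Vance is a knight.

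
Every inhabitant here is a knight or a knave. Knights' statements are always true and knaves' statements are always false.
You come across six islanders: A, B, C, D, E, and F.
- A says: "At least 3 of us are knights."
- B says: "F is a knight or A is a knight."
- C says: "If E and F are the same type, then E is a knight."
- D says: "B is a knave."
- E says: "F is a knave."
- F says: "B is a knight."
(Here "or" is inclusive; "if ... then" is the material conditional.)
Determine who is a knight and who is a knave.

Since A is a knight, "at least 3 of us are knights" needs to be true, which holds.
B is a knight; "F is a knight or A is a knight" is true, as required.
C (knight): "if E and F are the same type, then E is a knight" — true. ✓
Since D is a knave, "B is a knave" needs to be false, which holds.
Since E is a knave, "F is a knave" needs to be false, which holds.
F is a knight, and the claim "B is a knight" is indeed true.

A is a knight, B is a knight, C is a knight, D is a knave, E is a knave, and F is a knight.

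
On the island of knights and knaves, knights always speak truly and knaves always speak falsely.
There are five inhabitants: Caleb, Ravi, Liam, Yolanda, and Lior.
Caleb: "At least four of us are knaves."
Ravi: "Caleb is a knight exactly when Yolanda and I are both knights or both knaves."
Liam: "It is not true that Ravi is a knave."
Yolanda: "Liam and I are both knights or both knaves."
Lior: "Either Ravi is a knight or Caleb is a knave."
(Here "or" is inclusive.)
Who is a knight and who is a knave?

Since Caleb is a knave, "at least four of us are knaves" needs to be False, which holds.
As a knight, Ravi's statement "Caleb is a knight exactly when Yolanda and I are both knights or both knaves" should be True; it is.
Liam is a knight; "it is not true that Ravi is a knave" is True, as required.
As a knave, Yolanda's statement "Liam and I are both knights or both knaves" should be False; it is.
Lior is a knight, and the claim "either Ravi is a knight or Caleb is a knave" is indeed True.

Caleb is a knave, Ravi is a knight, Liam is a knight, Yolanda is a knave, and Lior is a knight.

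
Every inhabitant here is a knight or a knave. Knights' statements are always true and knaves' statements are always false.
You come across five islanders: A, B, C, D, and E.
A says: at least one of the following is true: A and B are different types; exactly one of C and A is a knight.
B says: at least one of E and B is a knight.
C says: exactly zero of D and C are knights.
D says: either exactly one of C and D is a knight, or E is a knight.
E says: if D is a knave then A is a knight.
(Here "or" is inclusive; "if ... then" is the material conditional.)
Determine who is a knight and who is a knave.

As a knight, A's statement "at least one of the following is true: A and B are different types; exactly one of C and A is a knight" should be true; it is.
B is a knight, so "at least one of E and B is a knight" must be true — and it is.
C (knave): "exactly zero of D and C are knights" — False. ✓
D is a knight, and the claim "either exactly one of C and D is a knight, or E is a knight" is indeed true.
E (knight): "if D is a knave then A is a knight" — true. ✓

A is a knight, B is a knight, C is a knave, D is a knight, and E is a knight.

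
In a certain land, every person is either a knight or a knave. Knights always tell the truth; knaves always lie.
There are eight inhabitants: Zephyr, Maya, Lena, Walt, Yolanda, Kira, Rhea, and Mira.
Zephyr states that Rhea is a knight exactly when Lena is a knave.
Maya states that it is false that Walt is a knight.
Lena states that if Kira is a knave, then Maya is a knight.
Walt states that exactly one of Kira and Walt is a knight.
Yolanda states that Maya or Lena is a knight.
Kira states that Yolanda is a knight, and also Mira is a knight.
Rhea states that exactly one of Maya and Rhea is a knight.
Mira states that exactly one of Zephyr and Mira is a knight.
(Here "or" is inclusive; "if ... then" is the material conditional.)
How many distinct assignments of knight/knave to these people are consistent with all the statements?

2

Consistent assignments:
  Zephyr=knave, Maya=knave, Lena=knave, Walt=knight, Yolanda=knave, Kira=knave, Rhea=knave, Mira=knight
  Zephyr=knave, Maya=knave, Lena=knave, Walt=knight, Yolanda=knave, Kira=knave, Rhea=knave, Mira=knave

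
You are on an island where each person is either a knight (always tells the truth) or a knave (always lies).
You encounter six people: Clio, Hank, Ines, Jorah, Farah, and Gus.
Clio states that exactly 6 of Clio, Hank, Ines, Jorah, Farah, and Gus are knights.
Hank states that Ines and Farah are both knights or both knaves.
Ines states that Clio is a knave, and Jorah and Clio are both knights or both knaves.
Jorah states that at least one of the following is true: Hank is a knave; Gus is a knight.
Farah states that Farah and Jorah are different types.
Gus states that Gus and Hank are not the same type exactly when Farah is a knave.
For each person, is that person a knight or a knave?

As a knave, Clio's statement "exactly 6 of Clio, Hank, Ines, Jorah, Farah, and Gus are knights" should be False; it is.
Hank is a knight, and the claim "Ines and Farah are both knights or both knaves" is indeed true.
Since Ines is a knight, "Clio is a knave, and Jorah and Clio are both knights or both knaves" needs to be true, which holds.
Since Jorah is a knave, "at least one of the following is true: Hank is a knave; Gus is a knight" needs to be False, which holds.
Farah (knight): "Farah and Jorah are different types" — true. ✓
Gus is a knave, and the claim "Gus and Hank are not the same type exactly when Farah is a knave" is indeed False.

Clio is a knave, Hank is a knight, Ines is a knight, Jorah is a knave, Farah is a knight, and Gus is a knave.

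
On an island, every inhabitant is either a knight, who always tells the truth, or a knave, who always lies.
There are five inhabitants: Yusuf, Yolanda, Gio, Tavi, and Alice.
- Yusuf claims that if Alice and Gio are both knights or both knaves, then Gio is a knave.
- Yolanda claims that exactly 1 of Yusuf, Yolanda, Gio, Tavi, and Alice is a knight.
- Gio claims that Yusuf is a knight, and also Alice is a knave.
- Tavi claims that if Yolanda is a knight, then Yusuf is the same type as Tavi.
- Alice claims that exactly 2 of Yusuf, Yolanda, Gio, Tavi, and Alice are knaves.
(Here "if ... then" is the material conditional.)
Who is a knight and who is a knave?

Suppose Yusuf is a knave. Then Yusuf's statement "if Alice and Gio are both knights or both knaves, then Gio is a knave" would have to be false. Checking the 16 ways to assign the others, none is consistent with every speaker.
(For instance, with Yolanda=knave, Gio=knave, Tavi=knight, Alice=knight, Yusuf's claim "if Alice and Gio are both knights or both knaves, then Gio is a knave" comes out true where it would need to be false.)
So Yusuf must be a knight, making "if Alice and Gio are both knights or both knaves, then Gio is a knave" true. Taking Yusuf=knight, Yolanda=knave, Gio=knave, Tavi=knight, Alice=knight, each remaining statement checks out:
  Yolanda (knave): "exactly 1 of Yusuf, Yolanda, Gio, Tavi, and Alice is a knight" — false. ✓
  Gio (knave): "Yusuf is a knight, and also Alice is a knave" — false. ✓
  Tavi (knight): "if Yolanda is a knight, then Yusuf is the same type as Tavi" — true. ✓
  Alice (knight): "exactly 2 of Yusuf, Yolanda, Gio, Tavi, and Alice are knaves" — true. ✓
This is the unique consistent assignment.

Yusuf is a knight, Yolanda is a knave, Gio is a knave, Tavi is a knight, and Alice is a knight.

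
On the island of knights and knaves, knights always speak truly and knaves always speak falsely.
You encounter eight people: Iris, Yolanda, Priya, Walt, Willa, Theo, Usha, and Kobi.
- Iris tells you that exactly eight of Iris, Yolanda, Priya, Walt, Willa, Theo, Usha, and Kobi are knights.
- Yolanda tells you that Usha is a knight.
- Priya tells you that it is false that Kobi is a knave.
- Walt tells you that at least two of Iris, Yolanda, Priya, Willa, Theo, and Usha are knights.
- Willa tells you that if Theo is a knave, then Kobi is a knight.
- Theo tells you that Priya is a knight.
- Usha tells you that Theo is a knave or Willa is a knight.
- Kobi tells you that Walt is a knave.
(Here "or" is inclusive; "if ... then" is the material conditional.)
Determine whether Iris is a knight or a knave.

Iris is a knave.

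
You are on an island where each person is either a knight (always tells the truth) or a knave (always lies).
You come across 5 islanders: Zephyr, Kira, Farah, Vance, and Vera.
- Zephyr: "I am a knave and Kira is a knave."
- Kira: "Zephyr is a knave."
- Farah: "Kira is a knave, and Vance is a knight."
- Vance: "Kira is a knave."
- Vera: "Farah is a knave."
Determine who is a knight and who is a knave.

Zephyr is a knave, Kira is a knight, Farah is a knave, Vance is a knave, and Vera is a knight.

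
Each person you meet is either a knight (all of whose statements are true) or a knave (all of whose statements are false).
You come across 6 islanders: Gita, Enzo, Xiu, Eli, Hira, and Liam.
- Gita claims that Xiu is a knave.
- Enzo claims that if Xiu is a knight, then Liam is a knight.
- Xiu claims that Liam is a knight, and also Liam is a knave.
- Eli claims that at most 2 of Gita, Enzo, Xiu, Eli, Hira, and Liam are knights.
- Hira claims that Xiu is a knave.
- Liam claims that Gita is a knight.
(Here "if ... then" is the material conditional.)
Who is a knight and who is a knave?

Gita is a knight, Enzo is a knight, Xiu is a knave, Eli is a knave, Hira is a knight, and Liam is a knight.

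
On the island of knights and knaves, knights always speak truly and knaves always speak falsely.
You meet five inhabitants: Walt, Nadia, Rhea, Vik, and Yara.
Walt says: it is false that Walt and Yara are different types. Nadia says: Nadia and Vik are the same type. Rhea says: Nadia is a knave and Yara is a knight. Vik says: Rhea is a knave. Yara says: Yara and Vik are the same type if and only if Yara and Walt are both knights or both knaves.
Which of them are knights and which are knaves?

Walt is a knight, Nadia is a knight, Rhea is a knave, Vik is a knight, and Yara is a knight.

Suppose Walt is a knave. Then Walt's statement "it is false that Walt and Yara are different types" would have to be false. Checking the 16 ways to assign the others, none is consistent with every speaker.
(For instance, with Nadia=knight, Rhea=knave, Vik=knight, Yara=knight, Yara's claim "Yara and Vik are the same type if and only if Yara and Walt are both knights or both knaves" comes out false where it would need to be true.)
So Walt must be a knight, making "it is false that Walt and Yara are different types" true. Taking Walt=knight, Nadia=knight, Rhea=knave, Vik=knight, Yara=knight, each remaining statement checks out:
  Nadia (knight): "Nadia and Vik are the same type" — true. ✓
  Rhea (knave): "Nadia is a knave and Yara is a knight" — false. ✓
  Vik (knight): "Rhea is a knave" — true. ✓
  Yara (knight): "Yara and Vik are the same type if and only if Yara and Walt are both knights or both knaves" — true. ✓
This is the unique consistent assignment.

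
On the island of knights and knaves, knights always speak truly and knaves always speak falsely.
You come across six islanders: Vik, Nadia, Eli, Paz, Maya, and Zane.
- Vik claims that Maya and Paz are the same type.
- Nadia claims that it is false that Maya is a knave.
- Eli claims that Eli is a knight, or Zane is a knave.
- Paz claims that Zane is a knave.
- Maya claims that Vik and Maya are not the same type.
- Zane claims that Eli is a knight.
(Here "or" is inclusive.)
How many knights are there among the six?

4

The unique consistent assignment is Vik=knave, Nadia=knight, Eli=knight, Paz=knave, Maya=knight, Zane=knight.
That has 4 knights.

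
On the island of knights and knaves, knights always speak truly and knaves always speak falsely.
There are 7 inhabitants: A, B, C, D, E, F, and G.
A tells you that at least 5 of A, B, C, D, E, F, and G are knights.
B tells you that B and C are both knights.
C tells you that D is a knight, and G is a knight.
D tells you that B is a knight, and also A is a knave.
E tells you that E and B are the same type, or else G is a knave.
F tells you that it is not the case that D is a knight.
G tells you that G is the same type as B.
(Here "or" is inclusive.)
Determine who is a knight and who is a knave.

Knights: B, C, D, and G. Knaves: A, E, and F.

A is a knave, so "at least 5 of A, B, C, D, E, F, and G are knights" must be False — and it is.
B is a knight; "B and C are both knights" is true, as required.
C (knight): "D is a knight, and G is a knight" — true. ✓
Since D is a knight, "B is a knight, and also A is a knave" needs to be true, which holds.
Since E is a knave, "E and B are the same type, or else G is a knave" needs to be False, which holds.
F is a knave, so "it is not the case that D is a knight" must be False — and it is.
G is a knight; "G is the same type as B" is true, as required.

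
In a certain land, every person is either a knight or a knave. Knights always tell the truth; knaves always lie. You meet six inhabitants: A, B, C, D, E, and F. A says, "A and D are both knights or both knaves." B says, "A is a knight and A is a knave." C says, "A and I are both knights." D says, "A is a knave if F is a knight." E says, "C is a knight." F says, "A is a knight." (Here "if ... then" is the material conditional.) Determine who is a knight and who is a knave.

A is a knave, B is a knave, C is a knave, D is a knight, E is a knave, and F is a knave.

A is a knave; "A and D are both knights or both knaves" is false, as required.
Since B is a knave, "A is a knight and A is a knave" needs to be false, which holds.
C (knave): "A and I are both knights" — false. ✓
D (knight): "A is a knave if F is a knight" — true. ✓
E is a knave; "C is a knight" is false, as required.
F is a knave, and the claim "A is a knight" is indeed false.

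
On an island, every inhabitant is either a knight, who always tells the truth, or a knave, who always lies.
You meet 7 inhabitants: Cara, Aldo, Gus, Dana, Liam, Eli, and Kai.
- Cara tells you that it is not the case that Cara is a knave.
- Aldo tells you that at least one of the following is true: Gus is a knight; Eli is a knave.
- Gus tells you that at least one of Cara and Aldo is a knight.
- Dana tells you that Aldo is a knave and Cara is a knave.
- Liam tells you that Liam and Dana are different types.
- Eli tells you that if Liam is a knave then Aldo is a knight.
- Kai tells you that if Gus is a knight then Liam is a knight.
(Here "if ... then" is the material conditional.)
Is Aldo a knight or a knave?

Aldo is a knight.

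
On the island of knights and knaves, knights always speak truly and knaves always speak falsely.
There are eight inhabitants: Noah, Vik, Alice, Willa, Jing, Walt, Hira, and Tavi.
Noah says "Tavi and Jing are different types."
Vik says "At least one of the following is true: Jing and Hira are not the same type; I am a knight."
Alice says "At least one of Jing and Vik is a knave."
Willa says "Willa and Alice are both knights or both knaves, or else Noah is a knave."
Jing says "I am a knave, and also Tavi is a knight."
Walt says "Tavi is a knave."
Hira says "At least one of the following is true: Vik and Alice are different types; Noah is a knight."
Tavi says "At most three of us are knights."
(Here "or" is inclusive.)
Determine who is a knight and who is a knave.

Knights: Vik, Alice, Willa, and Walt. Knaves: Noah, Jing, Hira, and Tavi.

Noah (knave): "Tavi and Jing are different types" — false. ✓
Since Vik is a knight, "at least one of the following is true: Jing and Hira are not the same type; I am a knight" needs to be true, which holds.
Alice is a knight, so "at least one of Jing and Vik is a knave" must be true — and it is.
As a knight, Willa's statement "Willa and Alice are both knights or both knaves, or else Noah is a knave" should be true; it is.
As a knave, Jing's statement "I am a knave, and also Tavi is a knight" should be false; it is.
Walt is a knight, so "Tavi is a knave" must be true — and it is.
Hira (knave): "at least one of the following is true: Vik and Alice are different types; Noah is a knight" — false. ✓
Tavi is a knave, so "at most three of us are knights" must be false — and it is.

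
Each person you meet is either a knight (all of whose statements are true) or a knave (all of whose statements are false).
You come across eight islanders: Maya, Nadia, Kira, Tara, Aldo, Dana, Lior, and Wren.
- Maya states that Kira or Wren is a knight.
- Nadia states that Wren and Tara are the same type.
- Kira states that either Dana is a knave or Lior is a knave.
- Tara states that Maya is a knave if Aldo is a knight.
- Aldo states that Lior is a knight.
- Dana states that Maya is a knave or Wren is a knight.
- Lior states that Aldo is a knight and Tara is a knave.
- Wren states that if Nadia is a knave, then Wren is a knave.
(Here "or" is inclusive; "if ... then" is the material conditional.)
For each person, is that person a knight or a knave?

Knights: Maya, Nadia, Kira, Tara, Dana, and Wren. Knaves: Aldo and Lior.

Maya is a knight; "Kira or Wren is a knight" is true, as required.
Nadia (knight): "Wren and Tara are the same type" — true. ✓
Kira is a knight, and the claim "either Dana is a knave or Lior is a knave" is indeed true.
Since Tara is a knight, "Maya is a knave if Aldo is a knight" needs to be true, which holds.
Aldo is a knave, and the claim "Lior is a knight" is indeed False.
Dana is a knight; "Maya is a knave or Wren is a knight" is true, as required.
Lior is a knave, and the claim "Aldo is a knight and Tara is a knave" is indeed False.
Wren is a knight; "if Nadia is a knave, then Wren is a knave" is true, as required.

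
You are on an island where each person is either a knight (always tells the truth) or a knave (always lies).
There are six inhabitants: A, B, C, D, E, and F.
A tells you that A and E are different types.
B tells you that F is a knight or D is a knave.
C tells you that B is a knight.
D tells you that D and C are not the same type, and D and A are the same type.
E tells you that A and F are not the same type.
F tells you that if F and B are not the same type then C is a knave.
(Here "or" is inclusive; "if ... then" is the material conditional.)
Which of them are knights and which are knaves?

A is a knight; "A and E are different types" is true, as required.
B (knight): "F is a knight or D is a knave" — true. ✓
C is a knight; "B is a knight" is true, as required.
Since D is a knave, "D and C are not the same type, and D and A are the same type" needs to be false, which holds.
E is a knave; "A and F are not the same type" is false, as required.
Since F is a knight, "if F and B are not the same type then C is a knave" needs to be true, which holds.

A is a knight, B is a knight, C is a knight, D is a knave, E is a knave, and F is a knight.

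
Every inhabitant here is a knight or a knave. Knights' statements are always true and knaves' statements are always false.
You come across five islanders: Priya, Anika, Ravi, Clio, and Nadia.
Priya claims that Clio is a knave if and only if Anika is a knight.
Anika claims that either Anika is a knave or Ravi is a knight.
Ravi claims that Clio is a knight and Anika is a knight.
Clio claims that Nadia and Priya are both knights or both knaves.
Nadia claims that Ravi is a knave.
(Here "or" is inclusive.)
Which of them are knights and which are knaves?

Priya is a knave, Anika is a knight, Ravi is a knight, Clio is a knight, and Nadia is a knave.

Priya is a knave; "Clio is a knave if and only if Anika is a knight" is False, as required.
Since Anika is a knight, "either Anika is a knave or Ravi is a knight" needs to be true, which holds.
Since Ravi is a knight, "Clio is a knight and Anika is a knight" needs to be true, which holds.
Clio is a knight; "Nadia and Priya are both knights or both knaves" is true, as required.
Since Nadia is a knave, "Ravi is a knave" needs to be False, which holds.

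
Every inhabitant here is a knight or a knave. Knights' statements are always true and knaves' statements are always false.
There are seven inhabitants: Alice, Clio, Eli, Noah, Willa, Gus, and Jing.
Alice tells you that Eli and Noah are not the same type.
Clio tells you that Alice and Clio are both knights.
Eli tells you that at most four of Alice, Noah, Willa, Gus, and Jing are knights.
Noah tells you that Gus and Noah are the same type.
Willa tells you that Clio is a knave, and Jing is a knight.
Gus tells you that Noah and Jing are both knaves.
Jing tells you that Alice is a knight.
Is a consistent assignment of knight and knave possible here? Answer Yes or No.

Checking all 128 assignments, each has at least one speaker whose statement's truth value contradicts their type.

No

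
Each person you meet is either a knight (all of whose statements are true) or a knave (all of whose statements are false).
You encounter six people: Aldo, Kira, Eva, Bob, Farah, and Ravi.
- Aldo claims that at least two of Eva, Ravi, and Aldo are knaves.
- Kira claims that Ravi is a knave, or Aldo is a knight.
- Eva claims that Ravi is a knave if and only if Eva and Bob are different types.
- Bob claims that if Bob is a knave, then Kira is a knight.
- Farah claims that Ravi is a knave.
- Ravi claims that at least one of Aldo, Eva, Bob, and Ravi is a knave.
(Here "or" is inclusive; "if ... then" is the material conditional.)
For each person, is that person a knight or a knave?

Knights: Eva, Bob, and Ravi. Knaves: Aldo, Kira, and Farah.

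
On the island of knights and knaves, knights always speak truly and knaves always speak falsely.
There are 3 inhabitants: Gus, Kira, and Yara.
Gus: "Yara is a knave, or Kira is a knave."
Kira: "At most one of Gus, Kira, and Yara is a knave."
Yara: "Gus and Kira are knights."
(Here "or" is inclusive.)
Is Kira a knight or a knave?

Kira is a knave.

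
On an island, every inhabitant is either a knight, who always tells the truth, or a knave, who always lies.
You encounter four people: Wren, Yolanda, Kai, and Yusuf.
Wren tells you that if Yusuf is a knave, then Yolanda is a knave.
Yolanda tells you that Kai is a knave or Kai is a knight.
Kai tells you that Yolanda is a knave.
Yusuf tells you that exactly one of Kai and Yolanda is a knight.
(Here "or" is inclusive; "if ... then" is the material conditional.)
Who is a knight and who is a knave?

Wren (knight): "if Yusuf is a knave, then Yolanda is a knave" — True. ✓
Yolanda is a knight, and the claim "Kai is a knave or Kai is a knight" is indeed True.
Kai is a knave, so "Yolanda is a knave" must be false — and it is.
Yusuf is a knight, and the claim "exactly one of Kai and Yolanda is a knight" is indeed True.

Wren is a knight, Yolanda is a knight, Kai is a knave, and Yusuf is a knight.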